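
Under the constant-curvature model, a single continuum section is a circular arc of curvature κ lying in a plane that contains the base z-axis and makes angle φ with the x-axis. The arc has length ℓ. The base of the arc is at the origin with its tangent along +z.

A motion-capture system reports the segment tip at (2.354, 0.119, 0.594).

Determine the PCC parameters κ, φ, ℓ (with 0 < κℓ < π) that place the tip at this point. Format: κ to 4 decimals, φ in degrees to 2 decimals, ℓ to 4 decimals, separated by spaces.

ρ = √(x²+y²) = √(2.354² + 0.119²) = 2.35701
φ = atan2(y, x) mod 360° = atan2(0.119, 2.354) = 2.8940°
|p|² = ρ² + z² = 2.35701² + 0.594² = 5.90831
κ = 2ρ / |p|² = 2×2.35701 / 5.90831 = 0.79786
θ = 2·atan2(ρ, z) = 2·atan2(2.35701, 0.594) = 2.64784 rad
ℓ = θ/κ = 2.64784/0.79786 = 3.31868

0.7979 2.89 3.3187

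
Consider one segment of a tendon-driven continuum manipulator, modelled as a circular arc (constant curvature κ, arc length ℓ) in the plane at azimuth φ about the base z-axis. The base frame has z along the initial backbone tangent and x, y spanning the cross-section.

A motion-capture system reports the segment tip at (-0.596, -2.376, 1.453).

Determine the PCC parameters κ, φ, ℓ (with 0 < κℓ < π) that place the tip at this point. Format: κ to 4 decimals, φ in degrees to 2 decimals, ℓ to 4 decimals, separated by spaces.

0.6040 255.92 3.4288

ρ = √(x²+y²) = √(-0.596² + -2.376²) = 2.44961
φ = atan2(y, x) mod 360° = atan2(-2.376, -0.596) = 255.9184°
|p|² = ρ² + z² = 2.44961² + 1.453² = 8.11180
κ = 2ρ / |p|² = 2×2.44961 / 8.11180 = 0.60396
θ = 2·atan2(ρ, z) = 2·atan2(2.44961, 1.453) = 2.07085 rad
ℓ = θ/κ = 2.07085/0.60396 = 3.42877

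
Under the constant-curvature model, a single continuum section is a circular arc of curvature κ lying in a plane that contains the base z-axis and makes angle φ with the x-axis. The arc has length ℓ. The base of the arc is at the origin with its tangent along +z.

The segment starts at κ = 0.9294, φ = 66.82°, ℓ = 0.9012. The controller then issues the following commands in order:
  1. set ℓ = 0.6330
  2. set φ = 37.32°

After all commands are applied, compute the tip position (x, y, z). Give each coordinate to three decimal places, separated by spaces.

initial: κ=0.9294, φ=66.82°, ℓ=0.9012
cmd 1: set ℓ=0.6330 → (κ,φ,ℓ)=(0.9294,66.82°,0.6330) → tip=(0.0712,0.1663,0.5971)
cmd 2: set φ=37.32° → (κ,φ,ℓ)=(0.9294,37.32°,0.6330) → tip=(0.1439,0.1097,0.5971)

0.144 0.110 0.597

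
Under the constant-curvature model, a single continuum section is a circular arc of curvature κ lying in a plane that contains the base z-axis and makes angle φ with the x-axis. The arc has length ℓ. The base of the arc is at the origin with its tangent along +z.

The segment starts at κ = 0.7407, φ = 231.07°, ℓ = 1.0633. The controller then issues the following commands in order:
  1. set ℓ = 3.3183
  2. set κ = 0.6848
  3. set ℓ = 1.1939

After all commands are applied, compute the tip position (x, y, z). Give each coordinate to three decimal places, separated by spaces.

-0.290 -0.359 1.065

initial: κ=0.7407, φ=231.07°, ℓ=1.0633
cmd 1: set ℓ=3.3183 → (κ,φ,ℓ)=(0.7407,231.07°,3.3183) → tip=(-1.5060,-1.8644,0.8528)
cmd 2: set κ=0.6848 → (κ,φ,ℓ)=(0.6848,231.07°,3.3183) → tip=(-1.5098,-1.8692,1.1154)
cmd 3: set ℓ=1.1939 → (κ,φ,ℓ)=(0.6848,231.07°,1.1939) → tip=(-0.2900,-0.3590,1.0653)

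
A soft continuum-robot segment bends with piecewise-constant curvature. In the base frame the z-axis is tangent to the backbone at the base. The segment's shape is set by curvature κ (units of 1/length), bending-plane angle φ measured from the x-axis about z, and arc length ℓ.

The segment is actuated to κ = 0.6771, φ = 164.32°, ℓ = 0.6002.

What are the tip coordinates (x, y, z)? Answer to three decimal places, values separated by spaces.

-0.116 0.033 0.584

θ = κ·ℓ = 0.6771 × 0.6002 = 0.40640 rad
ρ = (1 − cos θ)/κ = (1 − 0.91855)/0.6771 = 0.12029
z = sin θ / κ = 0.39530/0.6771 = 0.58381
x = ρ cos φ = 0.12029 × cos(164.32°) = -0.11581
y = ρ sin φ = 0.12029 × sin(164.32°) = 0.03251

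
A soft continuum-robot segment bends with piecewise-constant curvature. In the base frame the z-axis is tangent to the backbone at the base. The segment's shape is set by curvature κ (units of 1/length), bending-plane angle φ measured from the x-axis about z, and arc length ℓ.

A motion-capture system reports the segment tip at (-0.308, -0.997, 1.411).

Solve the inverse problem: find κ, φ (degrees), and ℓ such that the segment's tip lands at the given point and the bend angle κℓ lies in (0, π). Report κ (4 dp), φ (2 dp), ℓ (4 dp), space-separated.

ρ = √(x²+y²) = √(-0.308² + -0.997²) = 1.04349
φ = atan2(y, x) mod 360° = atan2(-0.997, -0.308) = 252.8327°
|p|² = ρ² + z² = 1.04349² + 1.411² = 3.07979
κ = 2ρ / |p|² = 2×1.04349 / 3.07979 = 0.67764
θ = 2·atan2(ρ, z) = 2·atan2(1.04349, 1.411) = 1.27355 rad
ℓ = θ/κ = 1.27355/0.67764 = 1.87939

0.6776 252.83 1.8794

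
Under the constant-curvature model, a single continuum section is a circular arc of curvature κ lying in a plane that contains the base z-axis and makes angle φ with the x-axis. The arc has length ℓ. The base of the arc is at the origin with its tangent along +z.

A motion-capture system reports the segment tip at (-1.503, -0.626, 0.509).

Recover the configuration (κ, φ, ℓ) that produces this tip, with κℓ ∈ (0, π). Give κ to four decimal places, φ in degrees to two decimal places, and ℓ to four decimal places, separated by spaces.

1.1190 202.61 2.2659

ρ = √(x²+y²) = √(-1.503² + -0.626²) = 1.62815
φ = atan2(y, x) mod 360° = atan2(-0.626, -1.503) = 202.6117°
|p|² = ρ² + z² = 1.62815² + 0.509² = 2.90997
κ = 2ρ / |p|² = 2×1.62815 / 2.90997 = 1.11902
θ = 2·atan2(ρ, z) = 2·atan2(1.62815, 0.509) = 2.53560 rad
ℓ = θ/κ = 2.53560/1.11902 = 2.26591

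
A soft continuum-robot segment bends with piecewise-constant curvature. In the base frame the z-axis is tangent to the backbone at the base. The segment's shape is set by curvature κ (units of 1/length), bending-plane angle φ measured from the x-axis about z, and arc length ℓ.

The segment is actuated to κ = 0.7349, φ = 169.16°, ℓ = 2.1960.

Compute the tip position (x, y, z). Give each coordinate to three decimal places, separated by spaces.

θ = κ·ℓ = 0.7349 × 2.1960 = 1.61384 rad
ρ = (1 − cos θ)/κ = (1 − -0.04303)/0.7349 = 1.41928
z = sin θ / κ = 0.99907/0.7349 = 1.35947
x = ρ cos φ = 1.41928 × cos(169.16°) = -1.39396
y = ρ sin φ = 1.41928 × sin(169.16°) = 0.26692

-1.394 0.267 1.359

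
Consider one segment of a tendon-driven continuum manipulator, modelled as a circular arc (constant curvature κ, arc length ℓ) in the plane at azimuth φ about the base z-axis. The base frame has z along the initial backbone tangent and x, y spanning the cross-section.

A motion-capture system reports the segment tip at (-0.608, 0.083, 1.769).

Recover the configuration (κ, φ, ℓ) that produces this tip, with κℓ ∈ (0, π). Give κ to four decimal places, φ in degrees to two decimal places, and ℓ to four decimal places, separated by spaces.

ρ = √(x²+y²) = √(-0.608² + 0.083²) = 0.61364
φ = atan2(y, x) mod 360° = atan2(0.083, -0.608) = 172.2264°
|p|² = ρ² + z² = 0.61364² + 1.769² = 3.50591
κ = 2ρ / |p|² = 2×0.61364 / 3.50591 = 0.35006
θ = 2·atan2(ρ, z) = 2·atan2(0.61364, 1.769) = 0.66779 rad
ℓ = θ/κ = 0.66779/0.35006 = 1.90766

0.3501 172.23 1.9077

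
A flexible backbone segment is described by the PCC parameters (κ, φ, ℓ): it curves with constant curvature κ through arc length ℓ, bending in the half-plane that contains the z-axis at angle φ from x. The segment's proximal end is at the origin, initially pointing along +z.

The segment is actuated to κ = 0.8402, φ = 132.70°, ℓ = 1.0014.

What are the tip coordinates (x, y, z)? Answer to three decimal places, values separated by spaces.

-0.269 0.292 0.887

θ = κ·ℓ = 0.8402 × 1.0014 = 0.84138 rad
ρ = (1 − cos θ)/κ = (1 − 0.66644)/0.8402 = 0.39700
z = sin θ / κ = 0.74556/0.8402 = 0.88736
x = ρ cos φ = 0.39700 × cos(132.70°) = -0.26923
y = ρ sin φ = 0.39700 × sin(132.70°) = 0.29176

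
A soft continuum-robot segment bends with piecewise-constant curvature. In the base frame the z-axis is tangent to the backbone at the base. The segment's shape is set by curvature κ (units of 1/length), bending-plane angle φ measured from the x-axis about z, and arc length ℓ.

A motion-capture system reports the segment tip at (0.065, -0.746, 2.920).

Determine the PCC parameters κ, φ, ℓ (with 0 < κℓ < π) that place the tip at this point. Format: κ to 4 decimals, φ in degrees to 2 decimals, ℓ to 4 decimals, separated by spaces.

0.1648 274.98 3.0464

ρ = √(x²+y²) = √(0.065² + -0.746²) = 0.74883
φ = atan2(y, x) mod 360° = atan2(-0.746, 0.065) = 274.9797°
|p|² = ρ² + z² = 0.74883² + 2.920² = 9.08714
κ = 2ρ / |p|² = 2×0.74883 / 9.08714 = 0.16481
θ = 2·atan2(ρ, z) = 2·atan2(0.74883, 2.920) = 0.50208 rad
ℓ = θ/κ = 0.50208/0.16481 = 3.04638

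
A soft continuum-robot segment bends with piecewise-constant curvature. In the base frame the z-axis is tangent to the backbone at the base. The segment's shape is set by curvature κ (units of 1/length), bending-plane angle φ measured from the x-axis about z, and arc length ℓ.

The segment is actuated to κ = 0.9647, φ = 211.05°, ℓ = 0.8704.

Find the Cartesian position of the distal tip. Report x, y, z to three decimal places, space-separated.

-0.295 -0.178 0.772

θ = κ·ℓ = 0.9647 × 0.8704 = 0.83967 rad
ρ = (1 − cos θ)/κ = (1 − 0.66770)/0.9647 = 0.34445
z = sin θ / κ = 0.74443/0.9647 = 0.77167
x = ρ cos φ = 0.34445 × cos(211.05°) = -0.29510
y = ρ sin φ = 0.34445 × sin(211.05°) = -0.17766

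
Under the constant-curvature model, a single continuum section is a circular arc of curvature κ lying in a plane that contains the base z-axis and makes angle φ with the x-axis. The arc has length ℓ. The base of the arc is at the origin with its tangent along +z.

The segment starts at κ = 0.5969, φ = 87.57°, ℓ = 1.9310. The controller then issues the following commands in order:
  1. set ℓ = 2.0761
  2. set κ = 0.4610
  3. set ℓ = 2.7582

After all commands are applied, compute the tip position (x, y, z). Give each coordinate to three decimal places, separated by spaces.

0.065 1.528 2.073

initial: κ=0.5969, φ=87.57°, ℓ=1.9310
cmd 1: set ℓ=2.0761 → (κ,φ,ℓ)=(0.5969,87.57°,2.0761) → tip=(0.0479,1.1289,1.5841)
cmd 2: set κ=0.4610 → (κ,φ,ℓ)=(0.4610,87.57°,2.0761) → tip=(0.0390,0.9191,1.7734)
cmd 3: set ℓ=2.7582 → (κ,φ,ℓ)=(0.4610,87.57°,2.7582) → tip=(0.0649,1.5283,2.0728)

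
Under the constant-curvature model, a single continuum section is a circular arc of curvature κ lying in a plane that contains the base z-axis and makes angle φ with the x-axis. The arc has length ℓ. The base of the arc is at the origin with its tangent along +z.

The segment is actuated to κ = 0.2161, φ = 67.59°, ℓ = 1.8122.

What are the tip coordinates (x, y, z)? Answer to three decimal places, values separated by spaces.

0.134 0.324 1.766

θ = κ·ℓ = 0.2161 × 1.8122 = 0.39162 rad
ρ = (1 − cos θ)/κ = (1 − 0.92429)/0.2161 = 0.35033
z = sin θ / κ = 0.38168/0.2161 = 1.76623
x = ρ cos φ = 0.35033 × cos(67.59°) = 0.13356
y = ρ sin φ = 0.35033 × sin(67.59°) = 0.32387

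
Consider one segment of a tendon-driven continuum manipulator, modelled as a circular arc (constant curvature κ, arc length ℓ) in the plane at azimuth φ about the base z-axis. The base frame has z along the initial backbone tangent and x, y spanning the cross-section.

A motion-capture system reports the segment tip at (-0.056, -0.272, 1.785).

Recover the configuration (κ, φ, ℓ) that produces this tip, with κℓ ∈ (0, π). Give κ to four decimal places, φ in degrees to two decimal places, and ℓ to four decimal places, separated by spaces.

0.1702 258.37 1.8137

ρ = √(x²+y²) = √(-0.056² + -0.272²) = 0.27770
φ = atan2(y, x) mod 360° = atan2(-0.272, -0.056) = 258.3664°
|p|² = ρ² + z² = 0.27770² + 1.785² = 3.26334
κ = 2ρ / |p|² = 2×0.27770 / 3.26334 = 0.17020
θ = 2·atan2(ρ, z) = 2·atan2(0.27770, 1.785) = 0.30868 rad
ℓ = θ/κ = 0.30868/0.17020 = 1.81366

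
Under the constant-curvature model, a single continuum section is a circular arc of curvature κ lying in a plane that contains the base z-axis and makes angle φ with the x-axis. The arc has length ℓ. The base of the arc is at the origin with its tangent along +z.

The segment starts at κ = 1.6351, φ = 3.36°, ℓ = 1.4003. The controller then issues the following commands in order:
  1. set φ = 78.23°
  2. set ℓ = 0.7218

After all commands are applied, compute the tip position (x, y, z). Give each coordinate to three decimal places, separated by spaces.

0.077 0.371 0.566

initial: κ=1.6351, φ=3.36°, ℓ=1.4003
cmd 1: set φ=78.23° → (κ,φ,ℓ)=(1.6351,78.23°,1.4003) → tip=(0.2069,0.9930,0.4603)
cmd 2: set ℓ=0.7218 → (κ,φ,ℓ)=(1.6351,78.23°,0.7218) → tip=(0.0773,0.3708,0.5655)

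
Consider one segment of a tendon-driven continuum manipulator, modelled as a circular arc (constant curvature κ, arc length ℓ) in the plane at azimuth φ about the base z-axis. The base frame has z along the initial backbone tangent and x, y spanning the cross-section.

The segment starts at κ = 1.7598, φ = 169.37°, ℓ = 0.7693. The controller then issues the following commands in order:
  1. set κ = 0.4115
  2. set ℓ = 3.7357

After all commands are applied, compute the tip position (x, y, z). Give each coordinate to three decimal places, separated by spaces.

-2.308 0.433 2.429

initial: κ=1.7598, φ=169.37°, ℓ=0.7693
cmd 1: set κ=0.4115 → (κ,φ,ℓ)=(0.4115,169.37°,0.7693) → tip=(-0.1187,0.0223,0.7565)
cmd 2: set ℓ=3.7357 → (κ,φ,ℓ)=(0.4115,169.37°,3.7357) → tip=(-2.3083,0.4332,2.4288)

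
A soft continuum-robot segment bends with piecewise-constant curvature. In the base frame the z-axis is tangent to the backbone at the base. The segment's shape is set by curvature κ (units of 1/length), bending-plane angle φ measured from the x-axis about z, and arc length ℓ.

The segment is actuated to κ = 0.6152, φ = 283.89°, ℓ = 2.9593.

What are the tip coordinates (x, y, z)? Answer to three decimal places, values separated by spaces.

0.487 -1.968 1.575

θ = κ·ℓ = 0.6152 × 2.9593 = 1.82056 rad
ρ = (1 − cos θ)/κ = (1 − -0.24718)/0.6152 = 2.02727
z = sin θ / κ = 0.96897/0.6152 = 1.57505
x = ρ cos φ = 2.02727 × cos(283.89°) = 0.48666
y = ρ sin φ = 2.02727 × sin(283.89°) = -1.96799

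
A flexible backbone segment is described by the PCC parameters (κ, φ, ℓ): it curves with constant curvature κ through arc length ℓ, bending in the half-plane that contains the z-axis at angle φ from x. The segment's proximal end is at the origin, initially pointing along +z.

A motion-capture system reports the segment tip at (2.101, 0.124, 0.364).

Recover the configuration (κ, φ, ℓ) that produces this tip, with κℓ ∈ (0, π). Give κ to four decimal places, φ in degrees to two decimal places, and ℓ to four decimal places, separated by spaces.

0.9227 3.38 3.0337

ρ = √(x²+y²) = √(2.101² + 0.124²) = 2.10466
φ = atan2(y, x) mod 360° = atan2(0.124, 2.101) = 3.3777°
|p|² = ρ² + z² = 2.10466² + 0.364² = 4.56207
κ = 2ρ / |p|² = 2×2.10466 / 4.56207 = 0.92268
θ = 2·atan2(ρ, z) = 2·atan2(2.10466, 0.364) = 2.79908 rad
ℓ = θ/κ = 2.79908/0.92268 = 3.03366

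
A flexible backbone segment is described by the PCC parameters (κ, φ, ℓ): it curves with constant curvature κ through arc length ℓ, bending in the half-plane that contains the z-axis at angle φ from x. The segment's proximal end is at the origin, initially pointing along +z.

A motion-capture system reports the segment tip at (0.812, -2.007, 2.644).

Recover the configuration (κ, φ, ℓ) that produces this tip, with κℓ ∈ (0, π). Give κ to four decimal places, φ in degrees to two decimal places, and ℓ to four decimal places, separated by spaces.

0.3708 292.03 3.7010

ρ = √(x²+y²) = √(0.812² + -2.007²) = 2.16504
φ = atan2(y, x) mod 360° = atan2(-2.007, 0.812) = 292.0275°
|p|² = ρ² + z² = 2.16504² + 2.644² = 11.67813
κ = 2ρ / |p|² = 2×2.16504 / 11.67813 = 0.37079
θ = 2·atan2(ρ, z) = 2·atan2(2.16504, 2.644) = 1.37226 rad
ℓ = θ/κ = 1.37226/0.37079 = 3.70095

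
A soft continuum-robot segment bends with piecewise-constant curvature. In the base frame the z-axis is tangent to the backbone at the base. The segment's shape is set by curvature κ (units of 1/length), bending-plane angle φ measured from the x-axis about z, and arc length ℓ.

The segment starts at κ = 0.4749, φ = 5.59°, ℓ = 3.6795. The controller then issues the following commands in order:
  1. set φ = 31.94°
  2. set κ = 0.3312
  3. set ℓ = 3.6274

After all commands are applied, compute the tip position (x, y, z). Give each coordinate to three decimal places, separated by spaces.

initial: κ=0.4749, φ=5.59°, ℓ=3.6795
cmd 1: set φ=31.94° → (κ,φ,ℓ)=(0.4749,31.94°,3.6795) → tip=(2.1008,1.3097,2.0730)
cmd 2: set κ=0.3312 → (κ,φ,ℓ)=(0.3312,31.94°,3.6795) → tip=(1.6785,1.0464,2.8340)
cmd 3: set ℓ=3.6274 → (κ,φ,ℓ)=(0.3312,31.94°,3.6274) → tip=(1.6371,1.0206,2.8157)

1.637 1.021 2.816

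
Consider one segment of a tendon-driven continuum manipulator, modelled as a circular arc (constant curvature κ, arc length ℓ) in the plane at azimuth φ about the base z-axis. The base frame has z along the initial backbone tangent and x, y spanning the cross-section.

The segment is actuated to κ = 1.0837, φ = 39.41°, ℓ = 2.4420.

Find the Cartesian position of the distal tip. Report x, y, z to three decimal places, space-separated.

θ = κ·ℓ = 1.0837 × 2.4420 = 2.64640 rad
ρ = (1 − cos θ)/κ = (1 − -0.87987)/1.0837 = 1.73468
z = sin θ / κ = 0.47521/1.0837 = 0.43850
x = ρ cos φ = 1.73468 × cos(39.41°) = 1.34025
y = ρ sin φ = 1.73468 × sin(39.41°) = 1.10129

1.340 1.101 0.439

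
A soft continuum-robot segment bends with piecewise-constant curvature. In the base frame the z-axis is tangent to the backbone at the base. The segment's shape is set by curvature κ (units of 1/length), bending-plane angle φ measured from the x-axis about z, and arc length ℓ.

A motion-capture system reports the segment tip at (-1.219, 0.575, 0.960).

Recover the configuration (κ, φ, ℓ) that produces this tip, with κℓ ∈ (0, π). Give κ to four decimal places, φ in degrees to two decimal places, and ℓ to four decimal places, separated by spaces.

0.9845 154.75 1.9338

ρ = √(x²+y²) = √(-1.219² + 0.575²) = 1.34781
φ = atan2(y, x) mod 360° = atan2(0.575, -1.219) = 154.7468°
|p|² = ρ² + z² = 1.34781² + 0.960² = 2.73819
κ = 2ρ / |p|² = 2×1.34781 / 2.73819 = 0.98445
θ = 2·atan2(ρ, z) = 2·atan2(1.34781, 0.960) = 1.90377 rad
ℓ = θ/κ = 1.90377/0.98445 = 1.93383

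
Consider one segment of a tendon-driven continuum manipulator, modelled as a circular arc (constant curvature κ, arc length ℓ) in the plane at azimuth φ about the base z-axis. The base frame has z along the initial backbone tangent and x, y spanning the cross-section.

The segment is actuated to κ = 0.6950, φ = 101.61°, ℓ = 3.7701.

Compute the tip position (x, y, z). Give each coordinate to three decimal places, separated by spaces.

-0.541 2.632 0.717

θ = κ·ℓ = 0.6950 × 3.7701 = 2.62022 rad
ρ = (1 − cos θ)/κ = (1 − -0.86714)/0.6950 = 2.68653
z = sin θ / κ = 0.49807/0.6950 = 0.71665
x = ρ cos φ = 2.68653 × cos(101.61°) = -0.54066
y = ρ sin φ = 2.68653 × sin(101.61°) = 2.63156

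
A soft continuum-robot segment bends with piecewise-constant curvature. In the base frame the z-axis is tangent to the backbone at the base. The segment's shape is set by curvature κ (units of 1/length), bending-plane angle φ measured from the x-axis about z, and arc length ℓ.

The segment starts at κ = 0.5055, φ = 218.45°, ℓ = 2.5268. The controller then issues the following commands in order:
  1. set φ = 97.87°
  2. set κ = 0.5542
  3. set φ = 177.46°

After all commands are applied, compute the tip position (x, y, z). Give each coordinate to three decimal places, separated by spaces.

initial: κ=0.5055, φ=218.45°, ℓ=2.5268
cmd 1: set φ=97.87° → (κ,φ,ℓ)=(0.5055,97.87°,2.5268) → tip=(-0.1925,1.3927,1.8936)
cmd 2: set κ=0.5542 → (κ,φ,ℓ)=(0.5542,97.87°,2.5268) → tip=(-0.2052,1.4842,1.7783)
cmd 3: set φ=177.46° → (κ,φ,ℓ)=(0.5542,177.46°,2.5268) → tip=(-1.4969,0.0664,1.7783)

-1.497 0.066 1.778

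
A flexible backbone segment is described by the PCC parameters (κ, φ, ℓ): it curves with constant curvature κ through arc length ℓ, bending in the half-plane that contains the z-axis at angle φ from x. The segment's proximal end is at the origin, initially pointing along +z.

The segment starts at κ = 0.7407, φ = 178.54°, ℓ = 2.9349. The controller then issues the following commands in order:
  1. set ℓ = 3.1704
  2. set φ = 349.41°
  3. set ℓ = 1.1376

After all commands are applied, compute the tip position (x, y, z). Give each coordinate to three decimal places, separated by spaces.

initial: κ=0.7407, φ=178.54°, ℓ=2.9349
cmd 1: set ℓ=3.1704 → (κ,φ,ℓ)=(0.7407,178.54°,3.1704) → tip=(-2.2964,0.0585,0.9621)
cmd 2: set φ=349.41° → (κ,φ,ℓ)=(0.7407,349.41°,3.1704) → tip=(2.2580,-0.4222,0.9621)
cmd 3: set ℓ=1.1376 → (κ,φ,ℓ)=(0.7407,349.41°,1.1376) → tip=(0.4439,-0.0830,1.0077)

0.444 -0.083 1.008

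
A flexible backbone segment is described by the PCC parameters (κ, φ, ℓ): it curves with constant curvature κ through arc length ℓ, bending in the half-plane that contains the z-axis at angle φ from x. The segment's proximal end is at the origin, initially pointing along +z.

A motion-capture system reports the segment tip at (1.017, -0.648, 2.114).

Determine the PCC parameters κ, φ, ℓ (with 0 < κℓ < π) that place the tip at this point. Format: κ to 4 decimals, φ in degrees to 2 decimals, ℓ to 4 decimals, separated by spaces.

0.4072 327.50 2.5463

ρ = √(x²+y²) = √(1.017² + -0.648²) = 1.20590
φ = atan2(y, x) mod 360° = atan2(-0.648, 1.017) = 327.4960°
|p|² = ρ² + z² = 1.20590² + 2.114² = 5.92319
κ = 2ρ / |p|² = 2×1.20590 / 5.92319 = 0.40718
θ = 2·atan2(ρ, z) = 2·atan2(1.20590, 2.114) = 1.03679 rad
ℓ = θ/κ = 1.03679/0.40718 = 2.54628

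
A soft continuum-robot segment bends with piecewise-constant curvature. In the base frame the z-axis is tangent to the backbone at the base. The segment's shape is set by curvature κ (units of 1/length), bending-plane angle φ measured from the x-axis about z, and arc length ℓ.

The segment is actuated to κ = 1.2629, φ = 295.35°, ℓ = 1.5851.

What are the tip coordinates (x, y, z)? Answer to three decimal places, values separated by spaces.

0.481 -1.015 0.719

θ = κ·ℓ = 1.2629 × 1.5851 = 2.00182 rad
ρ = (1 − cos θ)/κ = (1 − -0.41780)/1.2629 = 1.12266
z = sin θ / κ = 0.90854/1.2629 = 0.71941
x = ρ cos φ = 1.12266 × cos(295.35°) = 0.48066
y = ρ sin φ = 1.12266 × sin(295.35°) = -1.01456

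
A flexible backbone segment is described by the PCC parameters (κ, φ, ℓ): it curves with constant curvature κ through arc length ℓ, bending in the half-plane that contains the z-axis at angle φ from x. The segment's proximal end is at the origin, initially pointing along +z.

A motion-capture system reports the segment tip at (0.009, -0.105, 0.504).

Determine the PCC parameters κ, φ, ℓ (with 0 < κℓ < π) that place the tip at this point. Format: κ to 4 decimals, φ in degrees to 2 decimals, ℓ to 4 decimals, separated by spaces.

ρ = √(x²+y²) = √(0.009² + -0.105²) = 0.10539
φ = atan2(y, x) mod 360° = atan2(-0.105, 0.009) = 274.8991°
|p|² = ρ² + z² = 0.10539² + 0.504² = 0.26512
κ = 2ρ / |p|² = 2×0.10539 / 0.26512 = 0.79499
θ = 2·atan2(ρ, z) = 2·atan2(0.10539, 0.504) = 0.41225 rad
ℓ = θ/κ = 0.41225/0.79499 = 0.51856

0.7950 274.90 0.5186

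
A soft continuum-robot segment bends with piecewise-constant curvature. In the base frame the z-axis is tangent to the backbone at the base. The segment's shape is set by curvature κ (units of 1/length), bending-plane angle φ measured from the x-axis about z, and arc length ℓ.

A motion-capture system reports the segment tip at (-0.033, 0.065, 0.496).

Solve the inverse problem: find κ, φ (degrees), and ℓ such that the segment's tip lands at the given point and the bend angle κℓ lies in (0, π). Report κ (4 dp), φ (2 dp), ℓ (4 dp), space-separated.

0.5801 116.92 0.5031

ρ = √(x²+y²) = √(-0.033² + 0.065²) = 0.07290
φ = atan2(y, x) mod 360° = atan2(0.065, -0.033) = 116.9166°
|p|² = ρ² + z² = 0.07290² + 0.496² = 0.25133
κ = 2ρ / |p|² = 2×0.07290 / 0.25133 = 0.58009
θ = 2·atan2(ρ, z) = 2·atan2(0.07290, 0.496) = 0.29185 rad
ℓ = θ/κ = 0.29185/0.58009 = 0.50311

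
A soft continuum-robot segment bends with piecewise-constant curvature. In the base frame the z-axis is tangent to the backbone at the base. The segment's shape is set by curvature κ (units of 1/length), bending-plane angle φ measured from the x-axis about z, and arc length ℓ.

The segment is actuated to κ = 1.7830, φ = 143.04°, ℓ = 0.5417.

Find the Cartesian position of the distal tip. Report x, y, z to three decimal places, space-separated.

-0.193 0.145 0.461

θ = κ·ℓ = 1.7830 × 0.5417 = 0.96585 rad
ρ = (1 − cos θ)/κ = (1 − 0.56872)/1.7830 = 0.24189
z = sin θ / κ = 0.82253/1.7830 = 0.46132
x = ρ cos φ = 0.24189 × cos(143.04°) = -0.19328
y = ρ sin φ = 0.24189 × sin(143.04°) = 0.14544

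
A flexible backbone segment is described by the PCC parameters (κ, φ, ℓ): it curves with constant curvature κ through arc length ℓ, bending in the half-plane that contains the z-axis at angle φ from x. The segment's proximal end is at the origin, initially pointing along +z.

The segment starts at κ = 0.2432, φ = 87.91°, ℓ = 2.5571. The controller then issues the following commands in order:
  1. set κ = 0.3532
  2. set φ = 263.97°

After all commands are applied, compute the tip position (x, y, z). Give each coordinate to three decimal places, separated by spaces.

initial: κ=0.2432, φ=87.91°, ℓ=2.5571
cmd 1: set κ=0.3532 → (κ,φ,ℓ)=(0.3532,87.91°,2.5571) → tip=(0.0393,1.0776,2.2234)
cmd 2: set φ=263.97° → (κ,φ,ℓ)=(0.3532,263.97°,2.5571) → tip=(-0.1133,-1.0724,2.2234)

-0.113 -1.072 2.223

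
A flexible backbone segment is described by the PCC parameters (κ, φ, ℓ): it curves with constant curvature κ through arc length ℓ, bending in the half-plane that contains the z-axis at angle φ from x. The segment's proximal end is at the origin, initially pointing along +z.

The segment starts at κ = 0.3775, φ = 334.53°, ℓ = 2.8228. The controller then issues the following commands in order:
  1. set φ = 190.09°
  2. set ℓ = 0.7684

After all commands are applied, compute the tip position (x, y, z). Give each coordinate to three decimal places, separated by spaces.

-0.109 -0.019 0.758

initial: κ=0.3775, φ=334.53°, ℓ=2.8228
cmd 1: set φ=190.09° → (κ,φ,ℓ)=(0.3775,190.09°,2.8228) → tip=(-1.3458,-0.2395,2.3181)
cmd 2: set ℓ=0.7684 → (κ,φ,ℓ)=(0.3775,190.09°,0.7684) → tip=(-0.1090,-0.0194,0.7577)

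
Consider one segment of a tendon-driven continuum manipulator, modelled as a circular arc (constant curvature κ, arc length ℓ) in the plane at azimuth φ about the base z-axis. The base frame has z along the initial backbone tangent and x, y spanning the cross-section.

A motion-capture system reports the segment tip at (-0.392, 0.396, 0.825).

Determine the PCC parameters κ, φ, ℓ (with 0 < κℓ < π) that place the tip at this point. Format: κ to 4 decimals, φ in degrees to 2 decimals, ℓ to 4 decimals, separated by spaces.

ρ = √(x²+y²) = √(-0.392² + 0.396²) = 0.55721
φ = atan2(y, x) mod 360° = atan2(0.396, -0.392) = 134.7092°
|p|² = ρ² + z² = 0.55721² + 0.825² = 0.99110
κ = 2ρ / |p|² = 2×0.55721 / 0.99110 = 1.12442
θ = 2·atan2(ρ, z) = 2·atan2(0.55721, 0.825) = 1.18805 rad
ℓ = θ/κ = 1.18805/1.12442 = 1.05660

1.1244 134.71 1.0566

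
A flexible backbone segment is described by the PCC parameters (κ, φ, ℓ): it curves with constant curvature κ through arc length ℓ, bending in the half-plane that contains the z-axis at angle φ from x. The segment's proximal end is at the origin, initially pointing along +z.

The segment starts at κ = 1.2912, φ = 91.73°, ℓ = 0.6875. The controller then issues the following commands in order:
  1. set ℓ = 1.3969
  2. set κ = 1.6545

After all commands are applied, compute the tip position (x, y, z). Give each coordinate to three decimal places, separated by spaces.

initial: κ=1.2912, φ=91.73°, ℓ=0.6875
cmd 1: set ℓ=1.3969 → (κ,φ,ℓ)=(1.2912,91.73°,1.3969) → tip=(-0.0288,0.9528,0.7536)
cmd 2: set κ=1.6545 → (κ,φ,ℓ)=(1.6545,91.73°,1.3969) → tip=(-0.0306,1.0117,0.4462)

-0.031 1.012 0.446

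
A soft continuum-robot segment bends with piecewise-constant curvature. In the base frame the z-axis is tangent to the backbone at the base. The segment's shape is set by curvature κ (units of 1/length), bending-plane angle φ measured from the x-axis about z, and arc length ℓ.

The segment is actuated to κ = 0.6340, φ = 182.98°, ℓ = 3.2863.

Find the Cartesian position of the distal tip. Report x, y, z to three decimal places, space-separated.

-2.348 -0.122 1.374

θ = κ·ℓ = 0.6340 × 3.2863 = 2.08351 rad
ρ = (1 − cos θ)/κ = (1 − -0.49055)/0.6340 = 2.35102
z = sin θ / κ = 0.87141/0.6340 = 1.37447
x = ρ cos φ = 2.35102 × cos(182.98°) = -2.34784
y = ρ sin φ = 2.35102 × sin(182.98°) = -0.12222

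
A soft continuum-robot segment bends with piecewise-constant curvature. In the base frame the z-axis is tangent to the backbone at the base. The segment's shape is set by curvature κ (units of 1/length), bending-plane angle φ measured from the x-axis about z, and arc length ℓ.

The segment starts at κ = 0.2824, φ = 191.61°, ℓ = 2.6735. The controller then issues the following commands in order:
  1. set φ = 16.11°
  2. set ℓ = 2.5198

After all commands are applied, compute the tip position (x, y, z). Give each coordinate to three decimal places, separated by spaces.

0.826 0.238 2.312

initial: κ=0.2824, φ=191.61°, ℓ=2.6735
cmd 1: set φ=16.11° → (κ,φ,ℓ)=(0.2824,16.11°,2.6735) → tip=(0.9244,0.2670,2.4267)
cmd 2: set ℓ=2.5198 → (κ,φ,ℓ)=(0.2824,16.11°,2.5198) → tip=(0.8256,0.2385,2.3125)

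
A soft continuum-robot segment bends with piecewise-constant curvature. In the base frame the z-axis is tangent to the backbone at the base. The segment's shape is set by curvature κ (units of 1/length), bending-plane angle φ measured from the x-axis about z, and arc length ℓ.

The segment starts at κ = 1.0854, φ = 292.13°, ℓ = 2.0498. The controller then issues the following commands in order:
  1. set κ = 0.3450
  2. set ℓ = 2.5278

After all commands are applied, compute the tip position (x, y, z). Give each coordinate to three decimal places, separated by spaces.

0.390 -0.958 2.219

initial: κ=1.0854, φ=292.13°, ℓ=2.0498
cmd 1: set κ=0.3450 → (κ,φ,ℓ)=(0.3450,292.13°,2.0498) → tip=(0.2618,-0.6439,1.8832)
cmd 2: set ℓ=2.5278 → (κ,φ,ℓ)=(0.3450,292.13°,2.5278) → tip=(0.3896,-0.9579,2.2193)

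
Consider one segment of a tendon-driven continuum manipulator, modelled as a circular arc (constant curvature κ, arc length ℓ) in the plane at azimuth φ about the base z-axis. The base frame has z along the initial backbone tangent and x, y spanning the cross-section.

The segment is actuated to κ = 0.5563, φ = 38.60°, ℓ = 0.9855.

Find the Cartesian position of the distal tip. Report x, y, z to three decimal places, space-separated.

0.206 0.164 0.937

θ = κ·ℓ = 0.5563 × 0.9855 = 0.54823 rad
ρ = (1 − cos θ)/κ = (1 − 0.85345)/0.5563 = 0.26344
z = sin θ / κ = 0.52118/0.5563 = 0.93687
x = ρ cos φ = 0.26344 × cos(38.60°) = 0.20589
y = ρ sin φ = 0.26344 × sin(38.60°) = 0.16436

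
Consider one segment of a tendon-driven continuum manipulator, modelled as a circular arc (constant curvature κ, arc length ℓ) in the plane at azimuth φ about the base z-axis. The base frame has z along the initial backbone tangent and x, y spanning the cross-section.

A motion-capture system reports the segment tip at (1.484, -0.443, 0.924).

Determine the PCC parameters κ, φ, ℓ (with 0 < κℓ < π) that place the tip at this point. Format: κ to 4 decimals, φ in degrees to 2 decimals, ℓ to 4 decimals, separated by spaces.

ρ = √(x²+y²) = √(1.484² + -0.443²) = 1.54871
φ = atan2(y, x) mod 360° = atan2(-0.443, 1.484) = 343.3787°
|p|² = ρ² + z² = 1.54871² + 0.924² = 3.25228
κ = 2ρ / |p|² = 2×1.54871 / 3.25228 = 0.95238
θ = 2·atan2(ρ, z) = 2·atan2(1.54871, 0.924) = 2.06572 rad
ℓ = θ/κ = 2.06572/0.95238 = 2.16900

0.9524 343.38 2.1690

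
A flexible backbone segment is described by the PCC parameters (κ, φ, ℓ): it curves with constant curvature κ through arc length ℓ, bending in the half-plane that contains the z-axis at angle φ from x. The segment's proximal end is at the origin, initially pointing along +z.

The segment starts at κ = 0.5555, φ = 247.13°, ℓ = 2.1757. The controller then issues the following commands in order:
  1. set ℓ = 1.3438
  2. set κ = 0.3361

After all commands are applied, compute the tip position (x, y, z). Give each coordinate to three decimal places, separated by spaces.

-0.116 -0.275 1.299

initial: κ=0.5555, φ=247.13°, ℓ=2.1757
cmd 1: set ℓ=1.3438 → (κ,φ,ℓ)=(0.5555,247.13°,1.3438) → tip=(-0.1860,-0.4411,1.2224)
cmd 2: set κ=0.3361 → (κ,φ,ℓ)=(0.3361,247.13°,1.3438) → tip=(-0.1159,-0.2749,1.2986)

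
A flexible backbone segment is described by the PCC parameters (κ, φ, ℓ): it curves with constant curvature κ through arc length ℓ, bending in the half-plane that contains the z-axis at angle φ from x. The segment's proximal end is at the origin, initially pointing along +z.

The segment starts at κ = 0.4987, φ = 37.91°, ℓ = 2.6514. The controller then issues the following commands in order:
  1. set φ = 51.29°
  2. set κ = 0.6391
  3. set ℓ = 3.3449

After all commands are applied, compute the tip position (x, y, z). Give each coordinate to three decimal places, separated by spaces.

1.504 1.877 1.320

initial: κ=0.4987, φ=37.91°, ℓ=2.6514
cmd 1: set φ=51.29° → (κ,φ,ℓ)=(0.4987,51.29°,2.6514) → tip=(0.9455,1.1798,1.9436)
cmd 2: set κ=0.6391 → (κ,φ,ℓ)=(0.6391,51.29°,2.6514) → tip=(1.0993,1.3716,1.5527)
cmd 3: set ℓ=3.3449 → (κ,φ,ℓ)=(0.6391,51.29°,3.3449) → tip=(1.5040,1.8767,1.3199)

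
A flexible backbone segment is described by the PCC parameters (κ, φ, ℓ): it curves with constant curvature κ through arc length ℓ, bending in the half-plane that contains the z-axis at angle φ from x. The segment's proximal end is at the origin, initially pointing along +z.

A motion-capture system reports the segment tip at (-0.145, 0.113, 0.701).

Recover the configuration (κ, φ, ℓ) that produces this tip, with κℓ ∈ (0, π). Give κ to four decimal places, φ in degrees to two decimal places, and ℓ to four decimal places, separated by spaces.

0.7001 142.07 0.7327

ρ = √(x²+y²) = √(-0.145² + 0.113²) = 0.18383
φ = atan2(y, x) mod 360° = atan2(0.113, -0.145) = 142.0703°
|p|² = ρ² + z² = 0.18383² + 0.701² = 0.52519
κ = 2ρ / |p|² = 2×0.18383 / 0.52519 = 0.70005
θ = 2·atan2(ρ, z) = 2·atan2(0.18383, 0.701) = 0.51293 rad
ℓ = θ/κ = 0.51293/0.70005 = 0.73271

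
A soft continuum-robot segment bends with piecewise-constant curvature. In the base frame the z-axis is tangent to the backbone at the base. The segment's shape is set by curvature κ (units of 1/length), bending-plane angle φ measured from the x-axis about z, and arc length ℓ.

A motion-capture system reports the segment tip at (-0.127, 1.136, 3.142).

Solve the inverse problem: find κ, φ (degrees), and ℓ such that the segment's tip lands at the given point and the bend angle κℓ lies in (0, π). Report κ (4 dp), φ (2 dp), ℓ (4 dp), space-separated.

ρ = √(x²+y²) = √(-0.127² + 1.136²) = 1.14308
φ = atan2(y, x) mod 360° = atan2(1.136, -0.127) = 96.3789°
|p|² = ρ² + z² = 1.14308² + 3.142² = 11.17879
κ = 2ρ / |p|² = 2×1.14308 / 11.17879 = 0.20451
θ = 2·atan2(ρ, z) = 2·atan2(1.14308, 3.142) = 0.69784 rad
ℓ = θ/κ = 0.69784/0.20451 = 3.41229

0.2045 96.38 3.4123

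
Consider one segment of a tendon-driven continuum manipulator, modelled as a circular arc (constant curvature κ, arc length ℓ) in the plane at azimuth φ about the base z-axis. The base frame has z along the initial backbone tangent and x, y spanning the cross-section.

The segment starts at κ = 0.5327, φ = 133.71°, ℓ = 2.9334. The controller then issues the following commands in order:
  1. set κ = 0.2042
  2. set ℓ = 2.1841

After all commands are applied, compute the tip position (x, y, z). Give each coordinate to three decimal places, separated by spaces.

initial: κ=0.5327, φ=133.71°, ℓ=2.9334
cmd 1: set κ=0.2042 → (κ,φ,ℓ)=(0.2042,133.71°,2.9334) → tip=(-0.5892,0.6163,2.7611)
cmd 2: set ℓ=2.1841 → (κ,φ,ℓ)=(0.2042,133.71°,2.1841) → tip=(-0.3310,0.3463,2.1124)

-0.331 0.346 2.112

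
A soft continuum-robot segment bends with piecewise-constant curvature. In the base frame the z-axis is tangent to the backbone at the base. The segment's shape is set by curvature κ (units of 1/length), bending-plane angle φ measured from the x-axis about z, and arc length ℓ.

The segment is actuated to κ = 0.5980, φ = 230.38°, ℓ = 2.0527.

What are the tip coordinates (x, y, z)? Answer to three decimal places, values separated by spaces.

θ = κ·ℓ = 0.5980 × 2.0527 = 1.22751 rad
ρ = (1 − cos θ)/κ = (1 − 0.33658)/0.5980 = 1.10940
z = sin θ / κ = 0.94166/0.5980 = 1.57467
x = ρ cos φ = 1.10940 × cos(230.38°) = -0.70746
y = ρ sin φ = 1.10940 × sin(230.38°) = -0.85456

-0.707 -0.855 1.575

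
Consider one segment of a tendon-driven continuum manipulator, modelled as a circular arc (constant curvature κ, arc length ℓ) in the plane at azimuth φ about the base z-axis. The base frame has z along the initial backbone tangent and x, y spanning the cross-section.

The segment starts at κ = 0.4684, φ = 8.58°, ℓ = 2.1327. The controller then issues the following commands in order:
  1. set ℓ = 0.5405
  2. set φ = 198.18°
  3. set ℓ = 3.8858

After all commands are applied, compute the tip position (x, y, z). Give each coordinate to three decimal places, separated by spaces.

initial: κ=0.4684, φ=8.58°, ℓ=2.1327
cmd 1: set ℓ=0.5405 → (κ,φ,ℓ)=(0.4684,8.58°,0.5405) → tip=(0.0673,0.0102,0.5347)
cmd 2: set φ=198.18° → (κ,φ,ℓ)=(0.4684,198.18°,0.5405) → tip=(-0.0647,-0.0212,0.5347)
cmd 3: set ℓ=3.8858 → (κ,φ,ℓ)=(0.4684,198.18°,3.8858) → tip=(-2.5288,-0.8305,2.0689)

-2.529 -0.830 2.069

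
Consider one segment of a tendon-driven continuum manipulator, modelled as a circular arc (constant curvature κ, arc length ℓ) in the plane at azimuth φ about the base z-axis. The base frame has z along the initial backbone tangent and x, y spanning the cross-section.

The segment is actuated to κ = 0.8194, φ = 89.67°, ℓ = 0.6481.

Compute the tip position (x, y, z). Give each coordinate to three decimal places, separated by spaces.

0.001 0.168 0.618

θ = κ·ℓ = 0.8194 × 0.6481 = 0.53105 rad
ρ = (1 − cos θ)/κ = (1 − 0.86227)/0.8194 = 0.16808
z = sin θ / κ = 0.50644/0.8194 = 0.61806
x = ρ cos φ = 0.16808 × cos(89.67°) = 0.00097
y = ρ sin φ = 0.16808 × sin(89.67°) = 0.16808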